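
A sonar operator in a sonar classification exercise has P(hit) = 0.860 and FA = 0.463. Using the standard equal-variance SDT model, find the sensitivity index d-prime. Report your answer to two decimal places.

z(H) = z(0.860) = 1.080
z(FA) = z(0.463) = -0.093
d' = z(H) − z(FA) = 1.080 − (-0.093) = 1.173

d-prime = 1.17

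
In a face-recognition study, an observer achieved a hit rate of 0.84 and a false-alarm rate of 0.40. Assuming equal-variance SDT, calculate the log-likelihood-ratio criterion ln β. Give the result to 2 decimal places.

z(0.84) = 0.994, z(0.40) = -0.253
ln β = −½·[z(H)² − z(FA)²] = −0.5 × (0.988 − 0.064) = -0.462

ln β = -0.46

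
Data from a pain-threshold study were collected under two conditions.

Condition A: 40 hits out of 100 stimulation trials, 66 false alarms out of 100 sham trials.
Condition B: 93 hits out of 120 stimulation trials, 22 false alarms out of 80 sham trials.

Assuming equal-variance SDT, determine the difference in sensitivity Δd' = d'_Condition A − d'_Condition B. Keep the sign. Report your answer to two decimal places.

Δd' = -2.02

Condition A: z(0.4000) = -0.253, z(0.6600) = 0.412, d' = -0.665
Condition B: z(0.7750) = 0.755, z(0.2750) = -0.598, d' = 1.353
Δd' = d'_Condition A − d'_Condition B = -0.665 − 1.353 = -2.018
Condition B has the higher sensitivity.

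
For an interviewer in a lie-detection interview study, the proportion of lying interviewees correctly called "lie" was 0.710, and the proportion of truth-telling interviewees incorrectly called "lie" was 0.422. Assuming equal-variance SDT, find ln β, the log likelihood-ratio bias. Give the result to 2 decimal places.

z(0.710) = 0.553, z(0.422) = -0.197
ln β = −½·[z(H)² − z(FA)²] = −0.5 × (0.306 − 0.039) = -0.1335

ln β = -0.13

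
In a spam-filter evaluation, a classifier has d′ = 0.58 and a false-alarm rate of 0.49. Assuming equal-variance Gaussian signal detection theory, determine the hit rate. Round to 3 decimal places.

z(false-alarm rate) = z(0.49) = -0.0251
z(H) = z(FA) + d' = -0.0251 + 0.58 = 0.5549
hit rate = Φ(0.5549) = 0.7105

hit rate = 0.711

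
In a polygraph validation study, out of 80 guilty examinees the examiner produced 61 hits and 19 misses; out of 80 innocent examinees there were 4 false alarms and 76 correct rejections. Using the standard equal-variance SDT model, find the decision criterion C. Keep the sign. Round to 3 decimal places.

C = 0.465

H = 61/80 = 0.7625
FA = 4/80 = 0.0500
Φ⁻¹(0.7625) = 0.7144, Φ⁻¹(0.0500) = -1.6449
c = −½·[z(H) + z(FA)] = −0.5 × (0.7144 + (-1.6449)) = 0.46525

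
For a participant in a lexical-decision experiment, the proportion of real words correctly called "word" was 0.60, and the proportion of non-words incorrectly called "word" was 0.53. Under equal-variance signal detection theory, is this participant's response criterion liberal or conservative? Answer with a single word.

z(H) = 0.253, z(FA) = 0.075
c = −½·(z(H) + z(FA)) = -0.164
c < 0 → liberal criterion (biased toward responding “yes”).

liberal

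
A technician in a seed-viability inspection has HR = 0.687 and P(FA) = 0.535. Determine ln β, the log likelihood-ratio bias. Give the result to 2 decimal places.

ln β = -0.11

z(H) = z(0.687) = 0.487
z(FA) = z(0.535) = 0.088
ln β = −½·[z(H)² − z(FA)²] = −0.5 × (0.237 − 0.008) = -0.1145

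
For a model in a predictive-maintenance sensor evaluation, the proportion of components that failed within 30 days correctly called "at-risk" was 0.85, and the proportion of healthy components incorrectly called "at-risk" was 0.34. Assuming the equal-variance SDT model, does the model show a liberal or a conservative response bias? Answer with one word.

z(H) = 1.036, z(FA) = -0.412
c = −½·(z(H) + z(FA)) = -0.312
c < 0 → liberal criterion (biased toward responding “yes”).

liberal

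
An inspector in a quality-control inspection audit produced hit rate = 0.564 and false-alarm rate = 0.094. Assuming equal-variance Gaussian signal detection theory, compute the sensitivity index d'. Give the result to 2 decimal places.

d' = 1.48

Φ⁻¹(H) = Φ⁻¹(0.564) = 0.161
Φ⁻¹(FA) = Φ⁻¹(0.094) = -1.317
d' = z(H) − z(FA) = 0.161 − (-1.317) = 1.478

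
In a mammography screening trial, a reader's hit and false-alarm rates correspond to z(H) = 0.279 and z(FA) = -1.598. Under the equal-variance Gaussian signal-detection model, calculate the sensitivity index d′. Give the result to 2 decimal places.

d′ = 1.88

d' = z(H) − z(FA) = 0.279 − (-1.598) = 1.877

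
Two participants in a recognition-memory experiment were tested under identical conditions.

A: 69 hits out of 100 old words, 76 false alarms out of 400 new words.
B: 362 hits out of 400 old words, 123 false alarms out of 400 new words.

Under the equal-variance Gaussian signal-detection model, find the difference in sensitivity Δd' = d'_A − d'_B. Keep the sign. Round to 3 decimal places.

A: z(0.6900) = 0.4959, z(0.1900) = -0.8779, d' = 1.3738
B: z(0.9050) = 1.3106, z(0.3075) = -0.5029, d' = 1.8135
Δd' = d'_A − d'_B = 1.3738 − 1.8135 = -0.4397
B has the higher sensitivity.

Δd' = -0.440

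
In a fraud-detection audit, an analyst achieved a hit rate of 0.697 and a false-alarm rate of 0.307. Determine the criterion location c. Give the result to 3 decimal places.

z(H) = z(0.697) = 0.5158
z(FA) = z(0.307) = -0.5044
c = −½·[z(H) + z(FA)] = −0.5 × (0.5158 + (-0.5044)) = -0.0057
c < 0: the analyst has a liberal response bias.

c = -0.006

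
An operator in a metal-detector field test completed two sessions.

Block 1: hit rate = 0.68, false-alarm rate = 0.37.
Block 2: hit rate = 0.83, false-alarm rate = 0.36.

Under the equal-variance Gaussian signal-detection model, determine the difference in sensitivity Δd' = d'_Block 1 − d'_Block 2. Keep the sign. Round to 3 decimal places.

Block 1: z(0.68) = 0.4677, z(0.37) = -0.3319, d' = 0.7996
Block 2: z(0.83) = 0.9542, z(0.36) = -0.3585, d' = 1.3127
Δd' = d'_Block 1 − d'_Block 2 = 0.7996 − 1.3127 = -0.5131
Block 2 has the higher sensitivity.

Δd' = -0.513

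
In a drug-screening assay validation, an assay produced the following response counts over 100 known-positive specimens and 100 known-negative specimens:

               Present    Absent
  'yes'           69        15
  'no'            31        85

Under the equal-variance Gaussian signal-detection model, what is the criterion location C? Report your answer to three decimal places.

C = 0.270

H = 69/100 = 0.6900
FA = 15/100 = 0.1500
Φ⁻¹(H) = Φ⁻¹(0.6900) = 0.4959
Φ⁻¹(FA) = Φ⁻¹(0.1500) = -1.0364
c = −½·[z(H) + z(FA)] = −0.5 × (0.4959 + (-1.0364)) = 0.27025
c > 0: the assay has a conservative response bias.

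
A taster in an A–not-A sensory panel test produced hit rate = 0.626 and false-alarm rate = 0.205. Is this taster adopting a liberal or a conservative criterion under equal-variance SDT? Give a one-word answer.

z(H) = 0.321, z(FA) = -0.824
c = −½·(z(H) + z(FA)) = 0.2515
c > 0 → conservative criterion (biased toward responding “no”).

conservative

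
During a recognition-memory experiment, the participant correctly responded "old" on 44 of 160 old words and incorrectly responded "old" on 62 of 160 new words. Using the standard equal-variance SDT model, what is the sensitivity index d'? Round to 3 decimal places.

H = 44/160 = 0.2750
FA = 62/160 = 0.3875
Φ⁻¹(H) = Φ⁻¹(0.2750) = -0.5978
Φ⁻¹(FA) = Φ⁻¹(0.3875) = -0.2858
d' = z(H) − z(FA) = -0.5978 − (-0.2858) = -0.3120

d' = -0.312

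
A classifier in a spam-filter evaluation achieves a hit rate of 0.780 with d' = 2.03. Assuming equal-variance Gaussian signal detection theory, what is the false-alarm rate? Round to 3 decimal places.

z(hit rate) = z(0.780) = 0.7722
z(FA) = z(H) − d' = 0.7722 − 2.03 = -1.2578
false-alarm rate = Φ(-1.2578) = 0.1042

false-alarm rate = 0.104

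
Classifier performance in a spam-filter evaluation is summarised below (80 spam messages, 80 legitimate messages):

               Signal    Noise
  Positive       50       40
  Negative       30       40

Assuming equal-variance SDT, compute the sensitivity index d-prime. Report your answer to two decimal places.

H = 50/80 = 0.6250
FA = 40/80 = 0.5000
z(H) = z(0.6250) = 0.319
z(FA) = z(0.5000) = 0.000
d' = z(H) − z(FA) = 0.319 − 0.000 = 0.319

d-prime = 0.32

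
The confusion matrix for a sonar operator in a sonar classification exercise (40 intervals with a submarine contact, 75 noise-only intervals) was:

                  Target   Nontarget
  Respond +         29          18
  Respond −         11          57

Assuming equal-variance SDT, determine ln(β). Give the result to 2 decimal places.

H = 29/40 = 0.7250
FA = 18/75 = 0.2400
z(H) = 0.598
z(FA) = -0.706
ln β = −½·[z(H)² − z(FA)²] = −0.5 × (0.358 − 0.498) = 0.070

ln β = 0.07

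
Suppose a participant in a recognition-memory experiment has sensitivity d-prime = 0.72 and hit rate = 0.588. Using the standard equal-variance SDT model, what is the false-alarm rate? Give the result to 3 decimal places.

false-alarm rate = 0.309

z(hit rate) = z(0.588) = 0.2224
z(FA) = z(H) − d' = 0.2224 − 0.72 = -0.4976
false-alarm rate = Φ(-0.4976) = 0.3094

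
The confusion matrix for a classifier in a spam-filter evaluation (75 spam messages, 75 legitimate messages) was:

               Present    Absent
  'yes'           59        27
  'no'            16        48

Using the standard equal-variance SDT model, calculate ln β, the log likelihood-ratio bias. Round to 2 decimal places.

ln β = -0.25

H = 59/75 = 0.7867
FA = 27/75 = 0.3600
z(H) = z(0.7867) = 0.795
z(FA) = z(0.3600) = -0.358
ln β = −½·[z(H)² − z(FA)²] = −0.5 × (0.632 − 0.128) = -0.252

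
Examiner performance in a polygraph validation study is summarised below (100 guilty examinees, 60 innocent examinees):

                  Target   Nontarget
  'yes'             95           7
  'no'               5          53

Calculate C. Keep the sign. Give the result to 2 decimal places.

H = 95/100 = 0.9500
FA = 7/60 = 0.1167
z(0.9500) = 1.6449, z(0.1167) = -1.1916
c = −½·[z(H) + z(FA)] = −0.5 × (1.6449 + (-1.1916)) = -0.22665
c < 0: the examiner has a liberal response bias.

C = -0.23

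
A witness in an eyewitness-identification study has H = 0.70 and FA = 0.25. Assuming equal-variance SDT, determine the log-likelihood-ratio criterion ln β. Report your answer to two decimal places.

ln β = 0.09

Φ⁻¹(H) = 0.524
Φ⁻¹(FA) = -0.674
ln β = −½·[z(H)² − z(FA)²] = −0.5 × (0.275 − 0.454) = 0.0895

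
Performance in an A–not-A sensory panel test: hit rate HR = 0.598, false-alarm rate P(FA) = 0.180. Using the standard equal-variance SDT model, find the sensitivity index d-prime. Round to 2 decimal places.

d-prime = 1.16

Φ⁻¹(H) = Φ⁻¹(0.598) = 0.248
Φ⁻¹(FA) = Φ⁻¹(0.180) = -0.915
d' = z(H) − z(FA) = 0.248 − (-0.915) = 1.163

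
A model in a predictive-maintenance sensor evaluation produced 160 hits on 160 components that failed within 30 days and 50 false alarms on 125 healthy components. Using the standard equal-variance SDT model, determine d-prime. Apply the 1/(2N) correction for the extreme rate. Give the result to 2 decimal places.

d-prime = 2.99

The hit rate is 160/160 = 1, so apply the 1/(2N) correction: H → 1 − 1/(2·160) = 0.99687.
z(H) = z(0.99687) = 2.734
z(FA) = z(0.40000) = -0.253
d' = 2.734 − (-0.253) = 2.987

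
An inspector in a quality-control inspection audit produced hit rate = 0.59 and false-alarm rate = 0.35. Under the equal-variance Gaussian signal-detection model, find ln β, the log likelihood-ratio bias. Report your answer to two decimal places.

ln β = 0.05

Φ⁻¹(H) = 0.228
Φ⁻¹(FA) = -0.385
ln β = −½·[z(H)² − z(FA)²] = −0.5 × (0.052 − 0.148) = 0.048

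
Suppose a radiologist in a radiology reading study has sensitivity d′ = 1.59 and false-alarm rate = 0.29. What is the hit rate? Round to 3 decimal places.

z(false-alarm rate) = z(0.29) = -0.5534
z(H) = z(FA) + d' = -0.5534 + 1.59 = 1.0366
hit rate = Φ(1.0366) = 0.8500

hit rate = 0.850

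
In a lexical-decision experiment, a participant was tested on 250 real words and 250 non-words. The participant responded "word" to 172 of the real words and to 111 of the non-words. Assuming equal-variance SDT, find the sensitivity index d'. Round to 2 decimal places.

H = 172/250 = 0.6880
FA = 111/250 = 0.4440
z(H) = 0.4902
z(FA) = -0.1408
d' = z(H) − z(FA) = 0.4902 − (-0.1408) = 0.6310

d' = 0.63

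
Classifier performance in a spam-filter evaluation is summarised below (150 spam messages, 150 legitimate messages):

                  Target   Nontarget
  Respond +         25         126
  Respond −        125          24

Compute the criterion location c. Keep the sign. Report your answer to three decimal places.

c = -0.014

H = 25/150 = 0.1667
FA = 126/150 = 0.8400
Φ⁻¹(H) = -0.9673
Φ⁻¹(FA) = 0.9945
c = −½·[z(H) + z(FA)] = −0.5 × (-0.9673 + 0.9945) = -0.0136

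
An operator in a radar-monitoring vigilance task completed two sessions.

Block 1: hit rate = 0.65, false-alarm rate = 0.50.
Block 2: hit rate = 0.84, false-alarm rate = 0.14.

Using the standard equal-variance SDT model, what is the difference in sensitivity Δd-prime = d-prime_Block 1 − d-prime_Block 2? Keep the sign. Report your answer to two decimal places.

Δd-prime = -1.69

Block 1: z(0.65) = 0.385, z(0.50) = 0.000, d' = 0.385
Block 2: z(0.84) = 0.994, z(0.14) = -1.080, d' = 2.074
Δd' = d'_Block 1 − d'_Block 2 = 0.385 − 2.074 = -1.689
Block 2 has the higher sensitivity.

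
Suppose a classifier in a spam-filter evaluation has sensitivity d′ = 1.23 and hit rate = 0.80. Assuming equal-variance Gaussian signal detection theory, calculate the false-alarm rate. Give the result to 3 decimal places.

false-alarm rate = 0.349

z(hit rate) = z(0.80) = 0.8416
z(FA) = z(H) − d' = 0.8416 − 1.23 = -0.3884
false-alarm rate = Φ(-0.3884) = 0.3489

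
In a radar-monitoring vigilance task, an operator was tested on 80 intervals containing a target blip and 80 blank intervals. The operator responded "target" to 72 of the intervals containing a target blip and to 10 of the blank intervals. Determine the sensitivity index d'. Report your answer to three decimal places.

d' = 2.432

H = 72/80 = 0.9000
FA = 10/80 = 0.1250
z(H) = 1.2816
z(FA) = -1.1503
d' = z(H) − z(FA) = 1.2816 − (-1.1503) = 2.4319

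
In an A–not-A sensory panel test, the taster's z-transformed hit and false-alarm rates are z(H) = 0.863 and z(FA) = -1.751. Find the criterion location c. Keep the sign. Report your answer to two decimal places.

c = 0.44

c = −½·[z(H) + z(FA)] = −½·(0.863 + (-1.751)) = 0.444
c > 0: the taster has a conservative response bias.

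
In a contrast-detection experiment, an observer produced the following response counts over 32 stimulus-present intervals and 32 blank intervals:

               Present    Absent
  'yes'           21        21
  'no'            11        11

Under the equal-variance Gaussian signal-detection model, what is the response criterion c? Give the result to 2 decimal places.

c = -0.40

H = 21/32 = 0.6562
FA = 21/32 = 0.6562
Φ⁻¹(H) = 0.4021
Φ⁻¹(FA) = 0.4021
c = −½·[z(H) + z(FA)] = −0.5 × (0.4021 + 0.4021) = -0.4021
c < 0: the observer has a liberal response bias.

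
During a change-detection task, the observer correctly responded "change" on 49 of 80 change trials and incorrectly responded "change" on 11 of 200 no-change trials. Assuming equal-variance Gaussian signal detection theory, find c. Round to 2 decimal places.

H = 49/80 = 0.6125
FA = 11/200 = 0.0550
z(H) = 0.286
z(FA) = -1.598
c = −½·[z(H) + z(FA)] = −0.5 × (0.286 + (-1.598)) = 0.656
c > 0: the observer has a conservative response bias.

c = 0.66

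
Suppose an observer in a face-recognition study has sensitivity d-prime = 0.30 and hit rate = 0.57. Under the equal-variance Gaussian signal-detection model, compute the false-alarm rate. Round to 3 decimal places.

z(hit rate) = z(0.57) = 0.1764
z(FA) = z(H) − d' = 0.1764 − 0.30 = -0.1236
false-alarm rate = Φ(-0.1236) = 0.4508

false-alarm rate = 0.451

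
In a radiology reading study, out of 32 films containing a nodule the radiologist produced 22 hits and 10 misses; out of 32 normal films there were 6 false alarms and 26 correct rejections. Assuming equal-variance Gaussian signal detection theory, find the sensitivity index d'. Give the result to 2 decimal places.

d' = 1.38

H = 22/32 = 0.6875
FA = 6/32 = 0.1875
Φ⁻¹(H) = 0.4888
Φ⁻¹(FA) = -0.8871
d' = z(H) − z(FA) = 0.4888 − (-0.8871) = 1.3759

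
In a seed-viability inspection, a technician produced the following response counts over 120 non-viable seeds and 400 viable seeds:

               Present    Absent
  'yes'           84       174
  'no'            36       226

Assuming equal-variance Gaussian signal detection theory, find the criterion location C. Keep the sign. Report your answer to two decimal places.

C = -0.18

H = 84/120 = 0.7000
FA = 174/400 = 0.4350
Φ⁻¹(0.7000) = 0.5244, Φ⁻¹(0.4350) = -0.1637
c = −½·[z(H) + z(FA)] = −0.5 × (0.5244 + (-0.1637)) = -0.18035
c < 0: the technician has a liberal response bias.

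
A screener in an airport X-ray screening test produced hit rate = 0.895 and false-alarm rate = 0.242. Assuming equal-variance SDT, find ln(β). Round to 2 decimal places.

ln β = -0.54

z(H) = 1.254
z(FA) = -0.700
ln β = −½·[z(H)² − z(FA)²] = −0.5 × (1.573 − 0.490) = -0.5415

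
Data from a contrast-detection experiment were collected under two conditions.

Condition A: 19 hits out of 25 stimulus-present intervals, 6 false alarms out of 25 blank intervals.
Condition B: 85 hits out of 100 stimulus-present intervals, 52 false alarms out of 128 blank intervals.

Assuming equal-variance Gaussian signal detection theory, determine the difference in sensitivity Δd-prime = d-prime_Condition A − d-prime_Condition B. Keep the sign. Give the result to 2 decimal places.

Δd-prime = 0.14

Condition A: z(0.7600) = 0.706, z(0.2400) = -0.706, d' = 1.412
Condition B: z(0.8500) = 1.036, z(0.4062) = -0.237, d' = 1.273
Δd' = d'_Condition A − d'_Condition B = 1.412 − 1.273 = 0.139
Condition A has the higher sensitivity.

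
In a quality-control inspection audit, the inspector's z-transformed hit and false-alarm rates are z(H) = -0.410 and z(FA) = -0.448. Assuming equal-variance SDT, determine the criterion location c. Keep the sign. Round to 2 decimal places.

c = 0.43

c = −½·[z(H) + z(FA)] = −½·(-0.410 + (-0.448)) = 0.429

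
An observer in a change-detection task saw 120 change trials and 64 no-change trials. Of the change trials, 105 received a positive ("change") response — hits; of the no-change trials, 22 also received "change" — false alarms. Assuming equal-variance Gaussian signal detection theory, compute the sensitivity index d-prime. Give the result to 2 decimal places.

H = 105/120 = 0.8750
FA = 22/64 = 0.3438
Φ⁻¹(H) = Φ⁻¹(0.8750) = 1.1503
Φ⁻¹(FA) = Φ⁻¹(0.3438) = -0.4021
d' = z(H) − z(FA) = 1.1503 − (-0.4021) = 1.5524

d-prime = 1.55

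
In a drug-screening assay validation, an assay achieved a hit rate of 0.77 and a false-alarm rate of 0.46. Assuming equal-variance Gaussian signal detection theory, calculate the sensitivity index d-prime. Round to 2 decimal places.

Φ⁻¹(H) = 0.7388
Φ⁻¹(FA) = -0.1004
d' = z(H) − z(FA) = 0.7388 − (-0.1004) = 0.8392

d-prime = 0.84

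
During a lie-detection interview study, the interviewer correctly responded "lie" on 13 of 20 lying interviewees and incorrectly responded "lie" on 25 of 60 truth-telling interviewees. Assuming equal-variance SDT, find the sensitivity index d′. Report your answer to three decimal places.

H = 13/20 = 0.6500
FA = 25/60 = 0.4167
z(H) = 0.3853
z(FA) = -0.2103
d' = z(H) − z(FA) = 0.3853 − (-0.2103) = 0.5956

d′ = 0.596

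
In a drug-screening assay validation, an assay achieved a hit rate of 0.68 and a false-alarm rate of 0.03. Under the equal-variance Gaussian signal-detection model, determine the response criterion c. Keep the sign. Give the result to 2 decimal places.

Φ⁻¹(H) = 0.4677
Φ⁻¹(FA) = -1.8808
c = −½·[z(H) + z(FA)] = −0.5 × (0.4677 + (-1.8808)) = 0.70655

c = 0.71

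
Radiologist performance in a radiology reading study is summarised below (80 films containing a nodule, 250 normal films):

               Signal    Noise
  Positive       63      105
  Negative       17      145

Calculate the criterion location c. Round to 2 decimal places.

c = -0.30

H = 63/80 = 0.7875
FA = 105/250 = 0.4200
z(H) = z(0.7875) = 0.798
z(FA) = z(0.4200) = -0.202
c = −½·[z(H) + z(FA)] = −0.5 × (0.798 + (-0.202)) = -0.298
c < 0: the radiologist has a liberal response bias.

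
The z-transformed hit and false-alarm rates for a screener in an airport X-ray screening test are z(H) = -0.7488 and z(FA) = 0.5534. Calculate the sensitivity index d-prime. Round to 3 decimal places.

d' = z(H) − z(FA) = -0.7488 − 0.5534 = -1.3022

d-prime = -1.302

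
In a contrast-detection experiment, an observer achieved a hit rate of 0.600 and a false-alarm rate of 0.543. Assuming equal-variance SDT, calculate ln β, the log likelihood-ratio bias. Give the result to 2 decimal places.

ln β = -0.03

z(H) = z(0.600) = 0.253
z(FA) = z(0.543) = 0.108
ln β = −½·[z(H)² − z(FA)²] = −0.5 × (0.064 − 0.012) = -0.026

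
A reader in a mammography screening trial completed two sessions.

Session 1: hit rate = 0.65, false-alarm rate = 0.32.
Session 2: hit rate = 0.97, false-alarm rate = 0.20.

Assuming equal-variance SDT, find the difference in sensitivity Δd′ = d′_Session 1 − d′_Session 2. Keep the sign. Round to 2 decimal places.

Session 1: z(0.65) = 0.385, z(0.32) = -0.468, d' = 0.853
Session 2: z(0.97) = 1.881, z(0.20) = -0.842, d' = 2.723
Δd' = d'_Session 1 − d'_Session 2 = 0.853 − 2.723 = -1.870
Session 2 has the higher sensitivity.

Δd′ = -1.87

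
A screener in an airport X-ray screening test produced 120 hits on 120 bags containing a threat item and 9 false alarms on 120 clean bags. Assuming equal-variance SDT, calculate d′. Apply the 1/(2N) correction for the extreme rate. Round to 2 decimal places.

The hit rate is 120/120 = 1, so apply the 1/(2N) correction: H → 1 − 1/(2·120) = 0.99583.
z(H) = z(0.99583) = 2.638
z(FA) = z(0.07500) = -1.440
d' = 2.638 − (-1.440) = 4.078

d′ = 4.08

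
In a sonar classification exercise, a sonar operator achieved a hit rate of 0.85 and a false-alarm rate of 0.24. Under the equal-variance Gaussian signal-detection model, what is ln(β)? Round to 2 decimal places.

ln β = -0.29

z(H) = 1.036
z(FA) = -0.706
ln β = −½·[z(H)² − z(FA)²] = −0.5 × (1.073 − 0.498) = -0.2875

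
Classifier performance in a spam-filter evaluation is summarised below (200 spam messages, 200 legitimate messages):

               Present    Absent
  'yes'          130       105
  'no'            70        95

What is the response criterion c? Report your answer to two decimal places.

c = -0.22

H = 130/200 = 0.6500
FA = 105/200 = 0.5250
z(0.6500) = 0.385, z(0.5250) = 0.063
c = −½·[z(H) + z(FA)] = −0.5 × (0.385 + 0.063) = -0.224
c < 0: the classifier has a liberal response bias.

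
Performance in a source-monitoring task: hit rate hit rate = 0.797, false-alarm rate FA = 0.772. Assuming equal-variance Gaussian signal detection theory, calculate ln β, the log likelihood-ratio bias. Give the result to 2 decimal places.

ln β = -0.07

Φ⁻¹(H) = Φ⁻¹(0.797) = 0.831
Φ⁻¹(FA) = Φ⁻¹(0.772) = 0.745
ln β = −½·[z(H)² − z(FA)²] = −0.5 × (0.691 − 0.555) = -0.068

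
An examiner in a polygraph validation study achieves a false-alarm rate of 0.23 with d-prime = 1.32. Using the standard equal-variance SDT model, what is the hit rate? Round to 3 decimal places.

z(false-alarm rate) = z(0.23) = -0.7388
z(H) = z(FA) + d' = -0.7388 + 1.32 = 0.5812
hit rate = Φ(0.5812) = 0.7194

hit rate = 0.719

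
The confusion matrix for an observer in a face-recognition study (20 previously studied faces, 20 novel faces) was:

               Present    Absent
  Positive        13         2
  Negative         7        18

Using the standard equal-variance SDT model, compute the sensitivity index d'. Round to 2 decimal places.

H = 13/20 = 0.6500
FA = 2/20 = 0.1000
Φ⁻¹(H) = 0.385
Φ⁻¹(FA) = -1.282
d' = z(H) − z(FA) = 0.385 − (-1.282) = 1.667

d' = 1.67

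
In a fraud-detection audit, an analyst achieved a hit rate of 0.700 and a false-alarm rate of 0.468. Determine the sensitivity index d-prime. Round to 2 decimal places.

d-prime = 0.60

z(H) = 0.524
z(FA) = -0.080
d' = z(H) − z(FA) = 0.524 − (-0.080) = 0.604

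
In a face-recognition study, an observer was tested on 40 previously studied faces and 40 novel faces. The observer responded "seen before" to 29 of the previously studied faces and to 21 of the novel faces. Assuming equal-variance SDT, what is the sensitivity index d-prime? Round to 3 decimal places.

H = 29/40 = 0.7250
FA = 21/40 = 0.5250
z(H) = 0.5978
z(FA) = 0.0627
d' = z(H) − z(FA) = 0.5978 − 0.0627 = 0.5351

d-prime = 0.535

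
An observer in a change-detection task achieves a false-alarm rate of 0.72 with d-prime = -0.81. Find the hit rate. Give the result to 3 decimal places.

z(false-alarm rate) = z(0.72) = 0.5828
z(H) = z(FA) + d' = 0.5828 + (-0.81) = -0.2272
hit rate = Φ(-0.2272) = 0.4101

hit rate = 0.410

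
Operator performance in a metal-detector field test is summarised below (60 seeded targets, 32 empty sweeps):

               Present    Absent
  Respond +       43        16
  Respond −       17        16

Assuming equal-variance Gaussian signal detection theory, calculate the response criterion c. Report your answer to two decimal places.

c = -0.29

H = 43/60 = 0.7167
FA = 16/32 = 0.5000
z(H) = z(0.7167) = 0.5731
z(FA) = z(0.5000) = 0.0000
c = −½·[z(H) + z(FA)] = −0.5 × (0.5731 + 0.0000) = -0.28655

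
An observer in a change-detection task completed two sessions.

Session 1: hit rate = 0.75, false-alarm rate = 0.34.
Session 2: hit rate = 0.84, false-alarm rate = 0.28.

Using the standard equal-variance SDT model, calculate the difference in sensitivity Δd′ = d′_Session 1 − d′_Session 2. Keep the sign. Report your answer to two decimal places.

Δd′ = -0.49

Session 1: z(0.75) = 0.674, z(0.34) = -0.412, d' = 1.086
Session 2: z(0.84) = 0.994, z(0.28) = -0.583, d' = 1.577
Δd' = d'_Session 1 − d'_Session 2 = 1.086 − 1.577 = -0.491
Session 2 has the higher sensitivity.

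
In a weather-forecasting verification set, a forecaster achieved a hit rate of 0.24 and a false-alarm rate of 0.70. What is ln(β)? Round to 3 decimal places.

Φ⁻¹(H) = Φ⁻¹(0.24) = -0.7063
Φ⁻¹(FA) = Φ⁻¹(0.70) = 0.5244
ln β = −½·[z(H)² − z(FA)²] = −0.5 × (0.4989 − 0.2750) = -0.11195

ln β = -0.112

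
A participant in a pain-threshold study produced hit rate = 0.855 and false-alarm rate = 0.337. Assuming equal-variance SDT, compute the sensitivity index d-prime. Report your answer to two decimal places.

d-prime = 1.48

z(0.855) = 1.058, z(0.337) = -0.421
d' = z(H) − z(FA) = 1.058 − (-0.421) = 1.479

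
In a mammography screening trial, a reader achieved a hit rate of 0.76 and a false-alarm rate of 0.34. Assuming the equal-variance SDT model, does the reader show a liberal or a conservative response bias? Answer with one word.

liberal

z(H) = 0.706, z(FA) = -0.412
c = −½·(z(H) + z(FA)) = -0.147
c < 0 → liberal criterion (biased toward responding “yes”).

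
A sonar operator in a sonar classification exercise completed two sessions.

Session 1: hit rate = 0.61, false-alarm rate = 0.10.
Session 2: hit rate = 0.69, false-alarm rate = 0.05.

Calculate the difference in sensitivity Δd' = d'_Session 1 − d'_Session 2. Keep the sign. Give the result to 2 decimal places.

Session 1: z(0.61) = 0.279, z(0.10) = -1.282, d' = 1.561
Session 2: z(0.69) = 0.496, z(0.05) = -1.645, d' = 2.141
Δd' = d'_Session 1 − d'_Session 2 = 1.561 − 2.141 = -0.580
Session 2 has the higher sensitivity.

Δd' = -0.58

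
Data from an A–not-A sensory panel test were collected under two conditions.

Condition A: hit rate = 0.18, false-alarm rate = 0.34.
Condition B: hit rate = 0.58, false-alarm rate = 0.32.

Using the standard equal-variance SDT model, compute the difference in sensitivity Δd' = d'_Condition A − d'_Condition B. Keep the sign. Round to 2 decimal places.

Condition A: z(0.18) = -0.915, z(0.34) = -0.412, d' = -0.503
Condition B: z(0.58) = 0.202, z(0.32) = -0.468, d' = 0.670
Δd' = d'_Condition A − d'_Condition B = -0.503 − 0.670 = -1.173
Condition B has the higher sensitivity.

Δd' = -1.17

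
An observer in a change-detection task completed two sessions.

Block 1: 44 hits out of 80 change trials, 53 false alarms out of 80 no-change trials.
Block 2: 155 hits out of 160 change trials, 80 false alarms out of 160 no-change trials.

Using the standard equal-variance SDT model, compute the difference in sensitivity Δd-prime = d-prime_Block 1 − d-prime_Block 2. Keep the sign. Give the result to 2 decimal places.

Δd-prime = -2.16

Block 1: z(0.5500) = 0.126, z(0.6625) = 0.419, d' = -0.293
Block 2: z(0.9688) = 1.863, z(0.5000) = 0.000, d' = 1.863
Δd' = d'_Block 1 − d'_Block 2 = -0.293 − 1.863 = -2.156
Block 2 has the higher sensitivity.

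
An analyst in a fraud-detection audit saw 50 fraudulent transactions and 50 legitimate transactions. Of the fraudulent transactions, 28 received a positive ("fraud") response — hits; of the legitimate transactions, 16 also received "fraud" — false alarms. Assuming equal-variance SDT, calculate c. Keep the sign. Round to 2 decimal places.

H = 28/50 = 0.5600
FA = 16/50 = 0.3200
Φ⁻¹(H) = Φ⁻¹(0.5600) = 0.1510
Φ⁻¹(FA) = Φ⁻¹(0.3200) = -0.4677
c = −½·[z(H) + z(FA)] = −0.5 × (0.1510 + (-0.4677)) = 0.15835
c > 0: the analyst has a conservative response bias.

c = 0.16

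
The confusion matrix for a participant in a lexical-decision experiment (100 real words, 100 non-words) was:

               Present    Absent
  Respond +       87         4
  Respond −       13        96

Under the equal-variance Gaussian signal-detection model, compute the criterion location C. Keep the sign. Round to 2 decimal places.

H = 87/100 = 0.8700
FA = 4/100 = 0.0400
z(H) = 1.126
z(FA) = -1.751
c = −½·[z(H) + z(FA)] = −0.5 × (1.126 + (-1.751)) = 0.3125
c > 0: the participant has a conservative response bias.

C = 0.31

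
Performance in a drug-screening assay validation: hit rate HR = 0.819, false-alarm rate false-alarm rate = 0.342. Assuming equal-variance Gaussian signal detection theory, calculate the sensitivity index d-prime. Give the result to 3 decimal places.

Φ⁻¹(H) = Φ⁻¹(0.819) = 0.9116
Φ⁻¹(FA) = Φ⁻¹(0.342) = -0.4070
d' = z(H) − z(FA) = 0.9116 − (-0.4070) = 1.3186

d-prime = 1.319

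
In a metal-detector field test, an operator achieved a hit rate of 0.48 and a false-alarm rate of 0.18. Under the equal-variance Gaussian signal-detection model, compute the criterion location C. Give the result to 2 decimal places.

C = 0.48

z(H) = z(0.48) = -0.050
z(FA) = z(0.18) = -0.915
c = −½·[z(H) + z(FA)] = −0.5 × (-0.050 + (-0.915)) = 0.4825
c > 0: the operator has a conservative response bias.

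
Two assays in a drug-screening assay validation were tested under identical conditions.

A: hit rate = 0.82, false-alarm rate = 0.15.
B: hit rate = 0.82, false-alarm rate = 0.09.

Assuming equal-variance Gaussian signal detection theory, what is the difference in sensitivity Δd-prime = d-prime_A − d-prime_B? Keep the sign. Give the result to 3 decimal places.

Δd-prime = -0.304

A: z(0.82) = 0.9154, z(0.15) = -1.0364, d' = 1.9518
B: z(0.82) = 0.9154, z(0.09) = -1.3408, d' = 2.2562
Δd' = d'_A − d'_B = 1.9518 − 2.2562 = -0.3044
B has the higher sensitivity.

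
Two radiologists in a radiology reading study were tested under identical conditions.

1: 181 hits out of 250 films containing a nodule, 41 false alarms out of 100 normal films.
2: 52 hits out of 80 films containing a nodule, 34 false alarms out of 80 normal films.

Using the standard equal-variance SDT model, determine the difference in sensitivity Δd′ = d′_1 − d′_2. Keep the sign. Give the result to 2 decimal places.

Δd′ = 0.25

1: z(0.7240) = 0.595, z(0.4100) = -0.228, d' = 0.823
2: z(0.6500) = 0.385, z(0.4250) = -0.189, d' = 0.574
Δd' = d'_1 − d'_2 = 0.823 − 0.574 = 0.249
1 has the higher sensitivity.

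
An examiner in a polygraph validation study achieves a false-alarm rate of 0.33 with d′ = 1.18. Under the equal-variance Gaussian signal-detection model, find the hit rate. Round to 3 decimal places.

hit rate = 0.770

z(false-alarm rate) = z(0.33) = -0.4399
z(H) = z(FA) + d' = -0.4399 + 1.18 = 0.7401
hit rate = Φ(0.7401) = 0.7704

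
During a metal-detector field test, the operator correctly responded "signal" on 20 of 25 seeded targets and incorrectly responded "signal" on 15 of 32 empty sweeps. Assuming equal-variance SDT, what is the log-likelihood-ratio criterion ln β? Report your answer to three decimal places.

ln β = -0.351

H = 20/25 = 0.8000
FA = 15/32 = 0.4688
z(0.8000) = 0.8416, z(0.4688) = -0.0783
ln β = −½·[z(H)² − z(FA)²] = −0.5 × (0.7083 − 0.0061) = -0.3511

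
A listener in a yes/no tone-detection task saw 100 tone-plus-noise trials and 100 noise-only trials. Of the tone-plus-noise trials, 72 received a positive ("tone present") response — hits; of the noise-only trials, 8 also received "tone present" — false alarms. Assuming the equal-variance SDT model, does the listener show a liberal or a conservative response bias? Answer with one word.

z(H) = 0.583, z(FA) = -1.405
c = −½·(z(H) + z(FA)) = 0.411
c > 0 → conservative criterion (biased toward responding “no”).

conservative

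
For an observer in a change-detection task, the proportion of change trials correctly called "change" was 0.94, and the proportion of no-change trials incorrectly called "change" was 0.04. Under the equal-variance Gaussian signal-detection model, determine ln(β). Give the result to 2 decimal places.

z(H) = z(0.94) = 1.555
z(FA) = z(0.04) = -1.751
ln β = −½·[z(H)² − z(FA)²] = −0.5 × (2.418 − 3.066) = 0.324

ln β = 0.32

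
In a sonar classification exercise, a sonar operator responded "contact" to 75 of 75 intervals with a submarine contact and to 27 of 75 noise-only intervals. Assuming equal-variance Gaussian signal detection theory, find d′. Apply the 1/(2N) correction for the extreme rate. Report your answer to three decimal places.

d′ = 2.833

The hit rate is 75/75 = 1, so apply the 1/(2N) correction: H → 1 − 1/(2·75) = 0.99333.
z(H) = z(0.99333) = 2.4746
z(FA) = z(0.36000) = -0.3585
d' = 2.4746 − (-0.3585) = 2.8331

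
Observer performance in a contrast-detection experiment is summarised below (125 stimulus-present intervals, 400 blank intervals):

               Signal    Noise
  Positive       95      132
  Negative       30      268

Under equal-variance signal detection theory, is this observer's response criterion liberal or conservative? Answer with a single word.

liberal

z(H) = 0.706, z(FA) = -0.440
c = −½·(z(H) + z(FA)) = -0.133
c < 0 → liberal criterion (biased toward responding “yes”).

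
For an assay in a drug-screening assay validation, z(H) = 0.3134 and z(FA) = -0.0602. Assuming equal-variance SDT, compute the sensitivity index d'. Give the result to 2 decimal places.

d' = 0.37

d' = z(H) − z(FA) = 0.3134 − (-0.0602) = 0.3736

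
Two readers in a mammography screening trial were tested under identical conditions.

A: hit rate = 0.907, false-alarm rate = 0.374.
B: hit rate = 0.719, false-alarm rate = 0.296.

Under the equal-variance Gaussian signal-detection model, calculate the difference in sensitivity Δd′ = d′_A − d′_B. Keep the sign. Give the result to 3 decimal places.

A: z(0.907) = 1.3225, z(0.374) = -0.3213, d' = 1.6438
B: z(0.719) = 0.5799, z(0.296) = -0.5359, d' = 1.1158
Δd' = d'_A − d'_B = 1.6438 − 1.1158 = 0.5280
A has the higher sensitivity.

Δd′ = 0.528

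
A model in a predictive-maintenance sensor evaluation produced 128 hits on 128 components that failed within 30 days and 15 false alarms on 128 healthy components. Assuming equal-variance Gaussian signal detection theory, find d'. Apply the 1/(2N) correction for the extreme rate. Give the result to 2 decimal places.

The hit rate is 128/128 = 1, so apply the 1/(2N) correction: H → 1 − 1/(2·128) = 0.99609.
z(H) = z(0.99609) = 2.660
z(FA) = z(0.11719) = -1.189
d' = 2.660 − (-1.189) = 3.849

d' = 3.85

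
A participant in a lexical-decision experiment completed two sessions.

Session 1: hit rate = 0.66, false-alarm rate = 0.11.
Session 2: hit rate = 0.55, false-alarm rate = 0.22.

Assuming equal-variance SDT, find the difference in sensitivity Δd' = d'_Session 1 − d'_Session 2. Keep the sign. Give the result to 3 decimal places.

Session 1: z(0.66) = 0.4125, z(0.11) = -1.2265, d' = 1.6390
Session 2: z(0.55) = 0.1257, z(0.22) = -0.7722, d' = 0.8979
Δd' = d'_Session 1 − d'_Session 2 = 1.6390 − 0.8979 = 0.7411
Session 1 has the higher sensitivity.

Δd' = 0.741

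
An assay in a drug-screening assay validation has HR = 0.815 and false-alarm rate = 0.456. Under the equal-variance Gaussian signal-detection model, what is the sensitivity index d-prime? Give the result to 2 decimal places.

d-prime = 1.01

z(H) = z(0.815) = 0.896
z(FA) = z(0.456) = -0.111
d' = z(H) − z(FA) = 0.896 − (-0.111) = 1.007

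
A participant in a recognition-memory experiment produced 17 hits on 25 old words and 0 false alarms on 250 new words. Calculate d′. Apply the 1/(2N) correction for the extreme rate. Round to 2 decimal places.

The false-alarm rate is 0/250 = 0, so apply the 1/(2N) correction: FA → 1/(2·250) = 0.00200.
z(H) = z(0.68000) = 0.468
z(FA) = z(0.00200) = -2.878
d' = 0.468 − (-2.878) = 3.346

d′ = 3.35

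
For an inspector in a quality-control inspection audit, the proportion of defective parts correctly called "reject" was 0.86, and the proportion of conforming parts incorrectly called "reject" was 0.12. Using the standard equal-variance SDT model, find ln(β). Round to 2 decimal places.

ln β = 0.11

Φ⁻¹(0.86) = 1.080, Φ⁻¹(0.12) = -1.175
ln β = −½·[z(H)² − z(FA)²] = −0.5 × (1.166 − 1.381) = 0.1075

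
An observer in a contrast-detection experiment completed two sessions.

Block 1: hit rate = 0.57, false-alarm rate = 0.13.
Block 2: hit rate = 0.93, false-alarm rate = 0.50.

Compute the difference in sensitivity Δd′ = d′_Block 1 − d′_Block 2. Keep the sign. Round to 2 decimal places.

Δd′ = -0.17

Block 1: z(0.57) = 0.176, z(0.13) = -1.126, d' = 1.302
Block 2: z(0.93) = 1.476, z(0.50) = 0.000, d' = 1.476
Δd' = d'_Block 1 − d'_Block 2 = 1.302 − 1.476 = -0.174
Block 2 has the higher sensitivity.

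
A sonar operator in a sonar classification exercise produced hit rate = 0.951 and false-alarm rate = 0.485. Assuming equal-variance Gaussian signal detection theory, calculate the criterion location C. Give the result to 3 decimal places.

C = -0.809

Φ⁻¹(H) = 1.6546
Φ⁻¹(FA) = -0.0376
c = −½·[z(H) + z(FA)] = −0.5 × (1.6546 + (-0.0376)) = -0.8085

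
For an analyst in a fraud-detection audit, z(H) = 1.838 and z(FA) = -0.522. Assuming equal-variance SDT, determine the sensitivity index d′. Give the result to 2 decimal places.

d′ = 2.36

d' = z(H) − z(FA) = 1.838 − (-0.522) = 2.360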